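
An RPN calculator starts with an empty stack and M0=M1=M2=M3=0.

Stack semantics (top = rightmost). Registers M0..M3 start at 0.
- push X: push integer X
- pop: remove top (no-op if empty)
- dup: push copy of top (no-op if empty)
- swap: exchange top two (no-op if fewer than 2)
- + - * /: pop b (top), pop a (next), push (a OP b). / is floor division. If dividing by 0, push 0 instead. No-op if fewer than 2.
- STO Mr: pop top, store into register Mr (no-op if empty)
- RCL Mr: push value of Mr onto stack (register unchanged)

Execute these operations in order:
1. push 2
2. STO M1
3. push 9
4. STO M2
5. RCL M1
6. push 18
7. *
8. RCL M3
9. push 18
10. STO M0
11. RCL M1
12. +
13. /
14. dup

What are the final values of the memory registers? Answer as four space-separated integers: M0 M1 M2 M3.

After op 1 (push 2): stack=[2] mem=[0,0,0,0]
After op 2 (STO M1): stack=[empty] mem=[0,2,0,0]
After op 3 (push 9): stack=[9] mem=[0,2,0,0]
After op 4 (STO M2): stack=[empty] mem=[0,2,9,0]
After op 5 (RCL M1): stack=[2] mem=[0,2,9,0]
After op 6 (push 18): stack=[2,18] mem=[0,2,9,0]
After op 7 (*): stack=[36] mem=[0,2,9,0]
After op 8 (RCL M3): stack=[36,0] mem=[0,2,9,0]
After op 9 (push 18): stack=[36,0,18] mem=[0,2,9,0]
After op 10 (STO M0): stack=[36,0] mem=[18,2,9,0]
After op 11 (RCL M1): stack=[36,0,2] mem=[18,2,9,0]
After op 12 (+): stack=[36,2] mem=[18,2,9,0]
After op 13 (/): stack=[18] mem=[18,2,9,0]
After op 14 (dup): stack=[18,18] mem=[18,2,9,0]

Answer: 18 2 9 0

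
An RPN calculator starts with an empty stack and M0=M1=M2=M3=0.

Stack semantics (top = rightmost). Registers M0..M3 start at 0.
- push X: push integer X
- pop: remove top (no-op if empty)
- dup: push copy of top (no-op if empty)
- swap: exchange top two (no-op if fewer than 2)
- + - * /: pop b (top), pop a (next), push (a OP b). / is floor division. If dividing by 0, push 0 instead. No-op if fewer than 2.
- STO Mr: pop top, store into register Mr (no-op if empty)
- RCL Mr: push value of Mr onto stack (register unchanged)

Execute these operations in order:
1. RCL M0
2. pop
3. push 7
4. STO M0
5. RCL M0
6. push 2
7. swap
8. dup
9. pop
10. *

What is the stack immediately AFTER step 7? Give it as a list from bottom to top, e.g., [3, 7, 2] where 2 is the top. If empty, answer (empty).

After op 1 (RCL M0): stack=[0] mem=[0,0,0,0]
After op 2 (pop): stack=[empty] mem=[0,0,0,0]
After op 3 (push 7): stack=[7] mem=[0,0,0,0]
After op 4 (STO M0): stack=[empty] mem=[7,0,0,0]
After op 5 (RCL M0): stack=[7] mem=[7,0,0,0]
After op 6 (push 2): stack=[7,2] mem=[7,0,0,0]
After op 7 (swap): stack=[2,7] mem=[7,0,0,0]

[2, 7]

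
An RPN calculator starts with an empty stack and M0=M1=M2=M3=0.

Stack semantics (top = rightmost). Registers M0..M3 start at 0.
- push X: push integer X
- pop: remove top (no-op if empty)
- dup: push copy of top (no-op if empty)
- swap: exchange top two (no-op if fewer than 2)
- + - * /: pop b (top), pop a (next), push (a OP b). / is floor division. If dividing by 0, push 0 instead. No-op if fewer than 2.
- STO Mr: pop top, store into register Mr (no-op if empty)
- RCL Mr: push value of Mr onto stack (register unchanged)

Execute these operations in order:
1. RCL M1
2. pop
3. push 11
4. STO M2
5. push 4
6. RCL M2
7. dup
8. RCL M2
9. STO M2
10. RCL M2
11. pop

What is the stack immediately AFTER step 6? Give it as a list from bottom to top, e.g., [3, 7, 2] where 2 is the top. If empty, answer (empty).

After op 1 (RCL M1): stack=[0] mem=[0,0,0,0]
After op 2 (pop): stack=[empty] mem=[0,0,0,0]
After op 3 (push 11): stack=[11] mem=[0,0,0,0]
After op 4 (STO M2): stack=[empty] mem=[0,0,11,0]
After op 5 (push 4): stack=[4] mem=[0,0,11,0]
After op 6 (RCL M2): stack=[4,11] mem=[0,0,11,0]

[4, 11]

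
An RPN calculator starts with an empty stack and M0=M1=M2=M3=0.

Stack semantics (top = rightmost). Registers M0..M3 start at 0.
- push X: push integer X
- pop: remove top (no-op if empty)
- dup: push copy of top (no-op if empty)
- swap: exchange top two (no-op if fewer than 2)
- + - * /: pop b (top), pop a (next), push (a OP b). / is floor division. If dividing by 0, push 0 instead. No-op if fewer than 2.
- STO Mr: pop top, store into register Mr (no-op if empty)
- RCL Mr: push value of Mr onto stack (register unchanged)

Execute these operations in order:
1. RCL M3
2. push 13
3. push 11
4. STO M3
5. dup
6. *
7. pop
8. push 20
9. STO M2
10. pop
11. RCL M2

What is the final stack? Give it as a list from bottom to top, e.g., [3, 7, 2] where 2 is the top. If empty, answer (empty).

Answer: [20]

Derivation:
After op 1 (RCL M3): stack=[0] mem=[0,0,0,0]
After op 2 (push 13): stack=[0,13] mem=[0,0,0,0]
After op 3 (push 11): stack=[0,13,11] mem=[0,0,0,0]
After op 4 (STO M3): stack=[0,13] mem=[0,0,0,11]
After op 5 (dup): stack=[0,13,13] mem=[0,0,0,11]
After op 6 (*): stack=[0,169] mem=[0,0,0,11]
After op 7 (pop): stack=[0] mem=[0,0,0,11]
After op 8 (push 20): stack=[0,20] mem=[0,0,0,11]
After op 9 (STO M2): stack=[0] mem=[0,0,20,11]
After op 10 (pop): stack=[empty] mem=[0,0,20,11]
After op 11 (RCL M2): stack=[20] mem=[0,0,20,11]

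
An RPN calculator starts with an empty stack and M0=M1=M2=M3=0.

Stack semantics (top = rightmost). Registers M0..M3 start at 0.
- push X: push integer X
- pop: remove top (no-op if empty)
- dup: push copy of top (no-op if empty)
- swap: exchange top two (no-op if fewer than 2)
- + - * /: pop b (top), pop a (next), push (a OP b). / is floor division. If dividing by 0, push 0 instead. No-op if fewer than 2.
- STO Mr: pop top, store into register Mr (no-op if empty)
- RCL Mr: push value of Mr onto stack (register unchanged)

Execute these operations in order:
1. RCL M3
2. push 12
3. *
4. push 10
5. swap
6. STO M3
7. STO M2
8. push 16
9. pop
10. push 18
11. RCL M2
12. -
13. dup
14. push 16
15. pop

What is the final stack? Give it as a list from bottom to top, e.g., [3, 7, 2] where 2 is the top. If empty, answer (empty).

After op 1 (RCL M3): stack=[0] mem=[0,0,0,0]
After op 2 (push 12): stack=[0,12] mem=[0,0,0,0]
After op 3 (*): stack=[0] mem=[0,0,0,0]
After op 4 (push 10): stack=[0,10] mem=[0,0,0,0]
After op 5 (swap): stack=[10,0] mem=[0,0,0,0]
After op 6 (STO M3): stack=[10] mem=[0,0,0,0]
After op 7 (STO M2): stack=[empty] mem=[0,0,10,0]
After op 8 (push 16): stack=[16] mem=[0,0,10,0]
After op 9 (pop): stack=[empty] mem=[0,0,10,0]
After op 10 (push 18): stack=[18] mem=[0,0,10,0]
After op 11 (RCL M2): stack=[18,10] mem=[0,0,10,0]
After op 12 (-): stack=[8] mem=[0,0,10,0]
After op 13 (dup): stack=[8,8] mem=[0,0,10,0]
After op 14 (push 16): stack=[8,8,16] mem=[0,0,10,0]
After op 15 (pop): stack=[8,8] mem=[0,0,10,0]

Answer: [8, 8]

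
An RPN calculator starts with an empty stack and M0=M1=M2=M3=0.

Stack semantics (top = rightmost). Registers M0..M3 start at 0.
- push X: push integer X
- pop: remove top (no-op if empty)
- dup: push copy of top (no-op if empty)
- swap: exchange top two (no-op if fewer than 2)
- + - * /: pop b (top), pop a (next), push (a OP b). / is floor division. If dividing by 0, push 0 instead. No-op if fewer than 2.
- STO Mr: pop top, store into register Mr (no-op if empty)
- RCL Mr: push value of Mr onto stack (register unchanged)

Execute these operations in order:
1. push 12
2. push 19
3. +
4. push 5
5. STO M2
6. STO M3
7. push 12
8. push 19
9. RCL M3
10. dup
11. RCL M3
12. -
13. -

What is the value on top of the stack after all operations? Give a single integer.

After op 1 (push 12): stack=[12] mem=[0,0,0,0]
After op 2 (push 19): stack=[12,19] mem=[0,0,0,0]
After op 3 (+): stack=[31] mem=[0,0,0,0]
After op 4 (push 5): stack=[31,5] mem=[0,0,0,0]
After op 5 (STO M2): stack=[31] mem=[0,0,5,0]
After op 6 (STO M3): stack=[empty] mem=[0,0,5,31]
After op 7 (push 12): stack=[12] mem=[0,0,5,31]
After op 8 (push 19): stack=[12,19] mem=[0,0,5,31]
After op 9 (RCL M3): stack=[12,19,31] mem=[0,0,5,31]
After op 10 (dup): stack=[12,19,31,31] mem=[0,0,5,31]
After op 11 (RCL M3): stack=[12,19,31,31,31] mem=[0,0,5,31]
After op 12 (-): stack=[12,19,31,0] mem=[0,0,5,31]
After op 13 (-): stack=[12,19,31] mem=[0,0,5,31]

Answer: 31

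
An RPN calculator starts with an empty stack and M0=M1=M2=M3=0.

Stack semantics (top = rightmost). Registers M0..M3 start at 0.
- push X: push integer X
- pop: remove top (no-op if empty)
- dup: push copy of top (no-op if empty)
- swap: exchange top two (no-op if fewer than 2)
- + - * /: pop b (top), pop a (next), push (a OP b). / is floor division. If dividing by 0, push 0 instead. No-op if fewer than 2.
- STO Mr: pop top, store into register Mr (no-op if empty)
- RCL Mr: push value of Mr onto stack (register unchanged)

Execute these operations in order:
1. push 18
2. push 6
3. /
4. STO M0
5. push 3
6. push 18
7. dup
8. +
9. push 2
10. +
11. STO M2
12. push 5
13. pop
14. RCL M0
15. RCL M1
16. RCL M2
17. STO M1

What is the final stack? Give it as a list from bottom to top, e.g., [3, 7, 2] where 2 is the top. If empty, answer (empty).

After op 1 (push 18): stack=[18] mem=[0,0,0,0]
After op 2 (push 6): stack=[18,6] mem=[0,0,0,0]
After op 3 (/): stack=[3] mem=[0,0,0,0]
After op 4 (STO M0): stack=[empty] mem=[3,0,0,0]
After op 5 (push 3): stack=[3] mem=[3,0,0,0]
After op 6 (push 18): stack=[3,18] mem=[3,0,0,0]
After op 7 (dup): stack=[3,18,18] mem=[3,0,0,0]
After op 8 (+): stack=[3,36] mem=[3,0,0,0]
After op 9 (push 2): stack=[3,36,2] mem=[3,0,0,0]
After op 10 (+): stack=[3,38] mem=[3,0,0,0]
After op 11 (STO M2): stack=[3] mem=[3,0,38,0]
After op 12 (push 5): stack=[3,5] mem=[3,0,38,0]
After op 13 (pop): stack=[3] mem=[3,0,38,0]
After op 14 (RCL M0): stack=[3,3] mem=[3,0,38,0]
After op 15 (RCL M1): stack=[3,3,0] mem=[3,0,38,0]
After op 16 (RCL M2): stack=[3,3,0,38] mem=[3,0,38,0]
After op 17 (STO M1): stack=[3,3,0] mem=[3,38,38,0]

Answer: [3, 3, 0]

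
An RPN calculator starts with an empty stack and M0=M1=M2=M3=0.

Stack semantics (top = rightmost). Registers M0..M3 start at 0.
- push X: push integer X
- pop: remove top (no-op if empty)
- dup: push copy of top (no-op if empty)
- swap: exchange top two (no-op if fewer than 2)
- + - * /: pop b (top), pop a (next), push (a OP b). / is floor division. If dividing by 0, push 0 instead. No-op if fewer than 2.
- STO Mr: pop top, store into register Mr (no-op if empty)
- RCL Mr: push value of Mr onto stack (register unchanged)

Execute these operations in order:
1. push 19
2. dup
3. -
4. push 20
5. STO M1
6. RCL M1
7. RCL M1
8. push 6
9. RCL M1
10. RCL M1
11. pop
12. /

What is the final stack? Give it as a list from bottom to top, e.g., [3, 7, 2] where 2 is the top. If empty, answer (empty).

Answer: [0, 20, 20, 0]

Derivation:
After op 1 (push 19): stack=[19] mem=[0,0,0,0]
After op 2 (dup): stack=[19,19] mem=[0,0,0,0]
After op 3 (-): stack=[0] mem=[0,0,0,0]
After op 4 (push 20): stack=[0,20] mem=[0,0,0,0]
After op 5 (STO M1): stack=[0] mem=[0,20,0,0]
After op 6 (RCL M1): stack=[0,20] mem=[0,20,0,0]
After op 7 (RCL M1): stack=[0,20,20] mem=[0,20,0,0]
After op 8 (push 6): stack=[0,20,20,6] mem=[0,20,0,0]
After op 9 (RCL M1): stack=[0,20,20,6,20] mem=[0,20,0,0]
After op 10 (RCL M1): stack=[0,20,20,6,20,20] mem=[0,20,0,0]
After op 11 (pop): stack=[0,20,20,6,20] mem=[0,20,0,0]
After op 12 (/): stack=[0,20,20,0] mem=[0,20,0,0]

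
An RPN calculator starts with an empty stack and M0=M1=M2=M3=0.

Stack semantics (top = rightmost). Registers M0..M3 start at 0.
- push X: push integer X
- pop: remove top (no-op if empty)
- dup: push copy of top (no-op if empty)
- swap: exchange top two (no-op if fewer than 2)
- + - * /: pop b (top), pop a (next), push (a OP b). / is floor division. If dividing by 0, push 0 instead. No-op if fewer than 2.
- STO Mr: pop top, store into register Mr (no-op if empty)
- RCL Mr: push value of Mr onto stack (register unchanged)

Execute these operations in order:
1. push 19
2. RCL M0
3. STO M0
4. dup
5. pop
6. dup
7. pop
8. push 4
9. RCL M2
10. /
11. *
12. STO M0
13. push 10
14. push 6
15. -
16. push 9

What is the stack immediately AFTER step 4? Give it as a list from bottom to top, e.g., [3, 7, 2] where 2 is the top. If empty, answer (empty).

After op 1 (push 19): stack=[19] mem=[0,0,0,0]
After op 2 (RCL M0): stack=[19,0] mem=[0,0,0,0]
After op 3 (STO M0): stack=[19] mem=[0,0,0,0]
After op 4 (dup): stack=[19,19] mem=[0,0,0,0]

[19, 19]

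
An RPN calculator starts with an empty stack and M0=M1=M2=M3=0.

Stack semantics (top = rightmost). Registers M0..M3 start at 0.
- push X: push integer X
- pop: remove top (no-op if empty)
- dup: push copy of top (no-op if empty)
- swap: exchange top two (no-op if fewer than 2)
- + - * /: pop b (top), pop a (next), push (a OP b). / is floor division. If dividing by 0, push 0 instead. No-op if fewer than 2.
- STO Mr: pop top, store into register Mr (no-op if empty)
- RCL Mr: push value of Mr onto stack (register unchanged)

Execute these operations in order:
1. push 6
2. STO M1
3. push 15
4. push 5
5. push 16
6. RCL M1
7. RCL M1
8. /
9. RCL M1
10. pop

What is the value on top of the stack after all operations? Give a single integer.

Answer: 1

Derivation:
After op 1 (push 6): stack=[6] mem=[0,0,0,0]
After op 2 (STO M1): stack=[empty] mem=[0,6,0,0]
After op 3 (push 15): stack=[15] mem=[0,6,0,0]
After op 4 (push 5): stack=[15,5] mem=[0,6,0,0]
After op 5 (push 16): stack=[15,5,16] mem=[0,6,0,0]
After op 6 (RCL M1): stack=[15,5,16,6] mem=[0,6,0,0]
After op 7 (RCL M1): stack=[15,5,16,6,6] mem=[0,6,0,0]
After op 8 (/): stack=[15,5,16,1] mem=[0,6,0,0]
After op 9 (RCL M1): stack=[15,5,16,1,6] mem=[0,6,0,0]
After op 10 (pop): stack=[15,5,16,1] mem=[0,6,0,0]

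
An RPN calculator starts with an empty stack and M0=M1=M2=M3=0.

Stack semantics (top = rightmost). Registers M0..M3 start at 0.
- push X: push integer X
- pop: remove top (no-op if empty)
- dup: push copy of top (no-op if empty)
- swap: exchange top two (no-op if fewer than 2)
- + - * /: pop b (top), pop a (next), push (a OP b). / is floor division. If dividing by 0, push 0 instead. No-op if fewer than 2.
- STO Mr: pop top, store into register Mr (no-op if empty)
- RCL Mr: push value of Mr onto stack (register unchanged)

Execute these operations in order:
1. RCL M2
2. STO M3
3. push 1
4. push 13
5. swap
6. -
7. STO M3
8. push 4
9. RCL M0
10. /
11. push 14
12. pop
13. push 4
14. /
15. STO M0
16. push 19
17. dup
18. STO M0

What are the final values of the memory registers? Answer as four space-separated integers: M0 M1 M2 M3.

After op 1 (RCL M2): stack=[0] mem=[0,0,0,0]
After op 2 (STO M3): stack=[empty] mem=[0,0,0,0]
After op 3 (push 1): stack=[1] mem=[0,0,0,0]
After op 4 (push 13): stack=[1,13] mem=[0,0,0,0]
After op 5 (swap): stack=[13,1] mem=[0,0,0,0]
After op 6 (-): stack=[12] mem=[0,0,0,0]
After op 7 (STO M3): stack=[empty] mem=[0,0,0,12]
After op 8 (push 4): stack=[4] mem=[0,0,0,12]
After op 9 (RCL M0): stack=[4,0] mem=[0,0,0,12]
After op 10 (/): stack=[0] mem=[0,0,0,12]
After op 11 (push 14): stack=[0,14] mem=[0,0,0,12]
After op 12 (pop): stack=[0] mem=[0,0,0,12]
After op 13 (push 4): stack=[0,4] mem=[0,0,0,12]
After op 14 (/): stack=[0] mem=[0,0,0,12]
After op 15 (STO M0): stack=[empty] mem=[0,0,0,12]
After op 16 (push 19): stack=[19] mem=[0,0,0,12]
After op 17 (dup): stack=[19,19] mem=[0,0,0,12]
After op 18 (STO M0): stack=[19] mem=[19,0,0,12]

Answer: 19 0 0 12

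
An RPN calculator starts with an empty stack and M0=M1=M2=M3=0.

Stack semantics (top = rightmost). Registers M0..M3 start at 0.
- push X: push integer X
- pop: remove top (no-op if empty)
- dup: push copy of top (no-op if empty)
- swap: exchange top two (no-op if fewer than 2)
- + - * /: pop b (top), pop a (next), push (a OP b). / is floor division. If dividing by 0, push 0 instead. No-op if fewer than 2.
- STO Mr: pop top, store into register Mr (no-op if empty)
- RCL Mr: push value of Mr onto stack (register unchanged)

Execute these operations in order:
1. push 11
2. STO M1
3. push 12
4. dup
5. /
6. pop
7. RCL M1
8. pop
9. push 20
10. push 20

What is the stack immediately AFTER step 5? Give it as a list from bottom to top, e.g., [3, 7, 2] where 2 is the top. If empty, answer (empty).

After op 1 (push 11): stack=[11] mem=[0,0,0,0]
After op 2 (STO M1): stack=[empty] mem=[0,11,0,0]
After op 3 (push 12): stack=[12] mem=[0,11,0,0]
After op 4 (dup): stack=[12,12] mem=[0,11,0,0]
After op 5 (/): stack=[1] mem=[0,11,0,0]

[1]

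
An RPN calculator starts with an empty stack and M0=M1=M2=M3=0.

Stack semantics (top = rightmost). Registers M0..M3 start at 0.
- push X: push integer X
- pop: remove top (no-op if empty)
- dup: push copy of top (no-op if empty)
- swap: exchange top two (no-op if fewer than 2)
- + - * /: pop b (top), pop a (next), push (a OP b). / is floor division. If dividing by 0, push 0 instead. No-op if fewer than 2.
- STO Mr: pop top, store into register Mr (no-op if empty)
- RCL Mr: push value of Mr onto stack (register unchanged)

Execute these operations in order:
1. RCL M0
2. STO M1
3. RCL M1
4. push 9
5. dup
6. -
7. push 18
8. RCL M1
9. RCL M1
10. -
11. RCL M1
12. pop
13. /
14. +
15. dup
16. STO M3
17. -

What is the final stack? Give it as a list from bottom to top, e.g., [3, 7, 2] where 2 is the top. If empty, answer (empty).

Answer: [0]

Derivation:
After op 1 (RCL M0): stack=[0] mem=[0,0,0,0]
After op 2 (STO M1): stack=[empty] mem=[0,0,0,0]
After op 3 (RCL M1): stack=[0] mem=[0,0,0,0]
After op 4 (push 9): stack=[0,9] mem=[0,0,0,0]
After op 5 (dup): stack=[0,9,9] mem=[0,0,0,0]
After op 6 (-): stack=[0,0] mem=[0,0,0,0]
After op 7 (push 18): stack=[0,0,18] mem=[0,0,0,0]
After op 8 (RCL M1): stack=[0,0,18,0] mem=[0,0,0,0]
After op 9 (RCL M1): stack=[0,0,18,0,0] mem=[0,0,0,0]
After op 10 (-): stack=[0,0,18,0] mem=[0,0,0,0]
After op 11 (RCL M1): stack=[0,0,18,0,0] mem=[0,0,0,0]
After op 12 (pop): stack=[0,0,18,0] mem=[0,0,0,0]
After op 13 (/): stack=[0,0,0] mem=[0,0,0,0]
After op 14 (+): stack=[0,0] mem=[0,0,0,0]
After op 15 (dup): stack=[0,0,0] mem=[0,0,0,0]
After op 16 (STO M3): stack=[0,0] mem=[0,0,0,0]
After op 17 (-): stack=[0] mem=[0,0,0,0]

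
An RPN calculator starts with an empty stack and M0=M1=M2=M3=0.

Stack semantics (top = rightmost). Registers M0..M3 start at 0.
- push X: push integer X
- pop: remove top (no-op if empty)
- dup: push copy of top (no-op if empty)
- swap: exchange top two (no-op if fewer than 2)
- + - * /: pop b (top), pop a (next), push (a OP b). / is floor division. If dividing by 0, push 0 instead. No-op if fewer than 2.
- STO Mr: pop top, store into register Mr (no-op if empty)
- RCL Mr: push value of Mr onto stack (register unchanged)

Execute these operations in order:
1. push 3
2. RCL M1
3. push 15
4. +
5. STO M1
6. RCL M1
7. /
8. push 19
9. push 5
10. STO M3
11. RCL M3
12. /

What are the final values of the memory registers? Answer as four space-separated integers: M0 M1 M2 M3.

After op 1 (push 3): stack=[3] mem=[0,0,0,0]
After op 2 (RCL M1): stack=[3,0] mem=[0,0,0,0]
After op 3 (push 15): stack=[3,0,15] mem=[0,0,0,0]
After op 4 (+): stack=[3,15] mem=[0,0,0,0]
After op 5 (STO M1): stack=[3] mem=[0,15,0,0]
After op 6 (RCL M1): stack=[3,15] mem=[0,15,0,0]
After op 7 (/): stack=[0] mem=[0,15,0,0]
After op 8 (push 19): stack=[0,19] mem=[0,15,0,0]
After op 9 (push 5): stack=[0,19,5] mem=[0,15,0,0]
After op 10 (STO M3): stack=[0,19] mem=[0,15,0,5]
After op 11 (RCL M3): stack=[0,19,5] mem=[0,15,0,5]
After op 12 (/): stack=[0,3] mem=[0,15,0,5]

Answer: 0 15 0 5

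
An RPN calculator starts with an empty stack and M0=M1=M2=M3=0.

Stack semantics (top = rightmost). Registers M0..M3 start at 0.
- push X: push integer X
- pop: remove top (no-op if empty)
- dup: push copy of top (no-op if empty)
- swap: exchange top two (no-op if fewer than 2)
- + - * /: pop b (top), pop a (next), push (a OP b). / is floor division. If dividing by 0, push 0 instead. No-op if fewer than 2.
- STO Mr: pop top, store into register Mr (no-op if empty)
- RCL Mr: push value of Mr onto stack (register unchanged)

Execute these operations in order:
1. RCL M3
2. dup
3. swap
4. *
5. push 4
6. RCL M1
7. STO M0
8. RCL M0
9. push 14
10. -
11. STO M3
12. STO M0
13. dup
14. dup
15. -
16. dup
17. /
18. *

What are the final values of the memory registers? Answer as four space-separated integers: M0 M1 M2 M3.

Answer: 4 0 0 -14

Derivation:
After op 1 (RCL M3): stack=[0] mem=[0,0,0,0]
After op 2 (dup): stack=[0,0] mem=[0,0,0,0]
After op 3 (swap): stack=[0,0] mem=[0,0,0,0]
After op 4 (*): stack=[0] mem=[0,0,0,0]
After op 5 (push 4): stack=[0,4] mem=[0,0,0,0]
After op 6 (RCL M1): stack=[0,4,0] mem=[0,0,0,0]
After op 7 (STO M0): stack=[0,4] mem=[0,0,0,0]
After op 8 (RCL M0): stack=[0,4,0] mem=[0,0,0,0]
After op 9 (push 14): stack=[0,4,0,14] mem=[0,0,0,0]
After op 10 (-): stack=[0,4,-14] mem=[0,0,0,0]
After op 11 (STO M3): stack=[0,4] mem=[0,0,0,-14]
After op 12 (STO M0): stack=[0] mem=[4,0,0,-14]
After op 13 (dup): stack=[0,0] mem=[4,0,0,-14]
After op 14 (dup): stack=[0,0,0] mem=[4,0,0,-14]
After op 15 (-): stack=[0,0] mem=[4,0,0,-14]
After op 16 (dup): stack=[0,0,0] mem=[4,0,0,-14]
After op 17 (/): stack=[0,0] mem=[4,0,0,-14]
After op 18 (*): stack=[0] mem=[4,0,0,-14]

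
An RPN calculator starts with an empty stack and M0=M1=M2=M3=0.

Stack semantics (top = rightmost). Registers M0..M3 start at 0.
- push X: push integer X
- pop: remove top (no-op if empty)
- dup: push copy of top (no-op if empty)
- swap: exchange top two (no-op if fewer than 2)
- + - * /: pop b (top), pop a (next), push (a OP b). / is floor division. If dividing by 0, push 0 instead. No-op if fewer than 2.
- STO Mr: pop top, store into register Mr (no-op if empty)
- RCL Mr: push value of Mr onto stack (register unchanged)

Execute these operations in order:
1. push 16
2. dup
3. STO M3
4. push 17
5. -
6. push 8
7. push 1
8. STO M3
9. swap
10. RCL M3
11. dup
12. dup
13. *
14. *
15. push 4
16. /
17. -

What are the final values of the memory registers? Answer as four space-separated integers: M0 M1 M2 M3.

After op 1 (push 16): stack=[16] mem=[0,0,0,0]
After op 2 (dup): stack=[16,16] mem=[0,0,0,0]
After op 3 (STO M3): stack=[16] mem=[0,0,0,16]
After op 4 (push 17): stack=[16,17] mem=[0,0,0,16]
After op 5 (-): stack=[-1] mem=[0,0,0,16]
After op 6 (push 8): stack=[-1,8] mem=[0,0,0,16]
After op 7 (push 1): stack=[-1,8,1] mem=[0,0,0,16]
After op 8 (STO M3): stack=[-1,8] mem=[0,0,0,1]
After op 9 (swap): stack=[8,-1] mem=[0,0,0,1]
After op 10 (RCL M3): stack=[8,-1,1] mem=[0,0,0,1]
After op 11 (dup): stack=[8,-1,1,1] mem=[0,0,0,1]
After op 12 (dup): stack=[8,-1,1,1,1] mem=[0,0,0,1]
After op 13 (*): stack=[8,-1,1,1] mem=[0,0,0,1]
After op 14 (*): stack=[8,-1,1] mem=[0,0,0,1]
After op 15 (push 4): stack=[8,-1,1,4] mem=[0,0,0,1]
After op 16 (/): stack=[8,-1,0] mem=[0,0,0,1]
After op 17 (-): stack=[8,-1] mem=[0,0,0,1]

Answer: 0 0 0 1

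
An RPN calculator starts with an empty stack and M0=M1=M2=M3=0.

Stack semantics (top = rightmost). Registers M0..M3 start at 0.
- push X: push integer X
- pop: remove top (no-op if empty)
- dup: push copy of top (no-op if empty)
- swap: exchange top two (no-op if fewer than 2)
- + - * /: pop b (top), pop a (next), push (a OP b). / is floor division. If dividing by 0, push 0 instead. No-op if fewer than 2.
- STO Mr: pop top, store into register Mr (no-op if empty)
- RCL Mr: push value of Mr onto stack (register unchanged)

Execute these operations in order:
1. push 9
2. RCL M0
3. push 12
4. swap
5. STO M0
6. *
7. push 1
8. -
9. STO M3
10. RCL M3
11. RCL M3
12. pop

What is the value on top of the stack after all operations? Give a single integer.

Answer: 107

Derivation:
After op 1 (push 9): stack=[9] mem=[0,0,0,0]
After op 2 (RCL M0): stack=[9,0] mem=[0,0,0,0]
After op 3 (push 12): stack=[9,0,12] mem=[0,0,0,0]
After op 4 (swap): stack=[9,12,0] mem=[0,0,0,0]
After op 5 (STO M0): stack=[9,12] mem=[0,0,0,0]
After op 6 (*): stack=[108] mem=[0,0,0,0]
After op 7 (push 1): stack=[108,1] mem=[0,0,0,0]
After op 8 (-): stack=[107] mem=[0,0,0,0]
After op 9 (STO M3): stack=[empty] mem=[0,0,0,107]
After op 10 (RCL M3): stack=[107] mem=[0,0,0,107]
After op 11 (RCL M3): stack=[107,107] mem=[0,0,0,107]
After op 12 (pop): stack=[107] mem=[0,0,0,107]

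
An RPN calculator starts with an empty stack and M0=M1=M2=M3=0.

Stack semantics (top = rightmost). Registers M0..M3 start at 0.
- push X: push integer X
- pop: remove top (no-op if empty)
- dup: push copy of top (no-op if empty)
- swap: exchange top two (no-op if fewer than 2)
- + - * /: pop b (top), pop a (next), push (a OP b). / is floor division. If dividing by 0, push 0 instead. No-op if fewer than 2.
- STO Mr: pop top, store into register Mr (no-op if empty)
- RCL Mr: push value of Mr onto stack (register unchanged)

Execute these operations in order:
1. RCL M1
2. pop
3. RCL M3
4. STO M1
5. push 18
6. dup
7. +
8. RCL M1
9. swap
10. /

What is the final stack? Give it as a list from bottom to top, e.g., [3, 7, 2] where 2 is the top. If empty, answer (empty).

Answer: [0]

Derivation:
After op 1 (RCL M1): stack=[0] mem=[0,0,0,0]
After op 2 (pop): stack=[empty] mem=[0,0,0,0]
After op 3 (RCL M3): stack=[0] mem=[0,0,0,0]
After op 4 (STO M1): stack=[empty] mem=[0,0,0,0]
After op 5 (push 18): stack=[18] mem=[0,0,0,0]
After op 6 (dup): stack=[18,18] mem=[0,0,0,0]
After op 7 (+): stack=[36] mem=[0,0,0,0]
After op 8 (RCL M1): stack=[36,0] mem=[0,0,0,0]
After op 9 (swap): stack=[0,36] mem=[0,0,0,0]
After op 10 (/): stack=[0] mem=[0,0,0,0]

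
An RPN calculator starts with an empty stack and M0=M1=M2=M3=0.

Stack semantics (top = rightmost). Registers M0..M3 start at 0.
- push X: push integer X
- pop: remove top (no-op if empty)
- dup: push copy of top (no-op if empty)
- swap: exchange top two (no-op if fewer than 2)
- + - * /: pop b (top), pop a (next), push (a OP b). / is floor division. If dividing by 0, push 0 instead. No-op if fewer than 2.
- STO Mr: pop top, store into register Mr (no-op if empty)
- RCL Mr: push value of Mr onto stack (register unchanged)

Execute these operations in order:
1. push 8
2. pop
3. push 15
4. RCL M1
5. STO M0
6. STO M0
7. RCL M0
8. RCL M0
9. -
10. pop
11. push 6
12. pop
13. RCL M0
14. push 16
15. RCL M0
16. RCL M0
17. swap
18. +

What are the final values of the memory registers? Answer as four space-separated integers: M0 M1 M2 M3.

After op 1 (push 8): stack=[8] mem=[0,0,0,0]
After op 2 (pop): stack=[empty] mem=[0,0,0,0]
After op 3 (push 15): stack=[15] mem=[0,0,0,0]
After op 4 (RCL M1): stack=[15,0] mem=[0,0,0,0]
After op 5 (STO M0): stack=[15] mem=[0,0,0,0]
After op 6 (STO M0): stack=[empty] mem=[15,0,0,0]
After op 7 (RCL M0): stack=[15] mem=[15,0,0,0]
After op 8 (RCL M0): stack=[15,15] mem=[15,0,0,0]
After op 9 (-): stack=[0] mem=[15,0,0,0]
After op 10 (pop): stack=[empty] mem=[15,0,0,0]
After op 11 (push 6): stack=[6] mem=[15,0,0,0]
After op 12 (pop): stack=[empty] mem=[15,0,0,0]
After op 13 (RCL M0): stack=[15] mem=[15,0,0,0]
After op 14 (push 16): stack=[15,16] mem=[15,0,0,0]
After op 15 (RCL M0): stack=[15,16,15] mem=[15,0,0,0]
After op 16 (RCL M0): stack=[15,16,15,15] mem=[15,0,0,0]
After op 17 (swap): stack=[15,16,15,15] mem=[15,0,0,0]
After op 18 (+): stack=[15,16,30] mem=[15,0,0,0]

Answer: 15 0 0 0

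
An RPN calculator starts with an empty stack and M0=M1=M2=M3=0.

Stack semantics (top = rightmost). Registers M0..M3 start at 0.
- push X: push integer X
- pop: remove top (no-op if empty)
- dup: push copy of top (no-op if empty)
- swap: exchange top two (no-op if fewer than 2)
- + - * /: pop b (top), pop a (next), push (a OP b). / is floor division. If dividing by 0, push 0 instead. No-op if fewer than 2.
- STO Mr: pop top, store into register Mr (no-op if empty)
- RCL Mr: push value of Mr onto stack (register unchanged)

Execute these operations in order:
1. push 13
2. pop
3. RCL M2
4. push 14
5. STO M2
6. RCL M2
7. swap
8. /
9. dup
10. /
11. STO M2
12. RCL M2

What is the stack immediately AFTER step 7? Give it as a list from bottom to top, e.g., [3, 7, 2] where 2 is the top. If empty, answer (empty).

After op 1 (push 13): stack=[13] mem=[0,0,0,0]
After op 2 (pop): stack=[empty] mem=[0,0,0,0]
After op 3 (RCL M2): stack=[0] mem=[0,0,0,0]
After op 4 (push 14): stack=[0,14] mem=[0,0,0,0]
After op 5 (STO M2): stack=[0] mem=[0,0,14,0]
After op 6 (RCL M2): stack=[0,14] mem=[0,0,14,0]
After op 7 (swap): stack=[14,0] mem=[0,0,14,0]

[14, 0]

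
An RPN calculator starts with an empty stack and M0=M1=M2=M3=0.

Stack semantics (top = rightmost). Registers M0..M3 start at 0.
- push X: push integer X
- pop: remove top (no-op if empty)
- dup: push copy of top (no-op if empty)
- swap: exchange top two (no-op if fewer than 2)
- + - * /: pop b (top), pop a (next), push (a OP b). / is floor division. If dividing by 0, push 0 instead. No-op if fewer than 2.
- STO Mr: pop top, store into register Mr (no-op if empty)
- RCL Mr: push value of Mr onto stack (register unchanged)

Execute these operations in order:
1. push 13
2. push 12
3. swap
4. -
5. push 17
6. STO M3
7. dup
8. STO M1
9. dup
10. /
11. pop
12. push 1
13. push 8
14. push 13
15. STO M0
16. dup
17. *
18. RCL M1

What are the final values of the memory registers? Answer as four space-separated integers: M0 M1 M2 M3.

After op 1 (push 13): stack=[13] mem=[0,0,0,0]
After op 2 (push 12): stack=[13,12] mem=[0,0,0,0]
After op 3 (swap): stack=[12,13] mem=[0,0,0,0]
After op 4 (-): stack=[-1] mem=[0,0,0,0]
After op 5 (push 17): stack=[-1,17] mem=[0,0,0,0]
After op 6 (STO M3): stack=[-1] mem=[0,0,0,17]
After op 7 (dup): stack=[-1,-1] mem=[0,0,0,17]
After op 8 (STO M1): stack=[-1] mem=[0,-1,0,17]
After op 9 (dup): stack=[-1,-1] mem=[0,-1,0,17]
After op 10 (/): stack=[1] mem=[0,-1,0,17]
After op 11 (pop): stack=[empty] mem=[0,-1,0,17]
After op 12 (push 1): stack=[1] mem=[0,-1,0,17]
After op 13 (push 8): stack=[1,8] mem=[0,-1,0,17]
After op 14 (push 13): stack=[1,8,13] mem=[0,-1,0,17]
After op 15 (STO M0): stack=[1,8] mem=[13,-1,0,17]
After op 16 (dup): stack=[1,8,8] mem=[13,-1,0,17]
After op 17 (*): stack=[1,64] mem=[13,-1,0,17]
After op 18 (RCL M1): stack=[1,64,-1] mem=[13,-1,0,17]

Answer: 13 -1 0 17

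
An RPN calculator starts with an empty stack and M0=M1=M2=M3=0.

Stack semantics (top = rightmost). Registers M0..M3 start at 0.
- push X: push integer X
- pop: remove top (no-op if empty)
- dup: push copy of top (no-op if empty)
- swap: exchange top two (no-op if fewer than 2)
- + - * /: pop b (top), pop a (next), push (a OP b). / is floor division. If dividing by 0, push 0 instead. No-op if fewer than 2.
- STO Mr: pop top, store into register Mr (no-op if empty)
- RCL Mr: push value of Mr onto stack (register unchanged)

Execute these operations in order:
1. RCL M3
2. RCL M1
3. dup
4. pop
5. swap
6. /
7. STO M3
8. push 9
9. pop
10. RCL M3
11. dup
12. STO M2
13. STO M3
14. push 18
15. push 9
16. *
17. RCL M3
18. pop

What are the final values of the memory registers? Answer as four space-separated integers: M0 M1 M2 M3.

After op 1 (RCL M3): stack=[0] mem=[0,0,0,0]
After op 2 (RCL M1): stack=[0,0] mem=[0,0,0,0]
After op 3 (dup): stack=[0,0,0] mem=[0,0,0,0]
After op 4 (pop): stack=[0,0] mem=[0,0,0,0]
After op 5 (swap): stack=[0,0] mem=[0,0,0,0]
After op 6 (/): stack=[0] mem=[0,0,0,0]
After op 7 (STO M3): stack=[empty] mem=[0,0,0,0]
After op 8 (push 9): stack=[9] mem=[0,0,0,0]
After op 9 (pop): stack=[empty] mem=[0,0,0,0]
After op 10 (RCL M3): stack=[0] mem=[0,0,0,0]
After op 11 (dup): stack=[0,0] mem=[0,0,0,0]
After op 12 (STO M2): stack=[0] mem=[0,0,0,0]
After op 13 (STO M3): stack=[empty] mem=[0,0,0,0]
After op 14 (push 18): stack=[18] mem=[0,0,0,0]
After op 15 (push 9): stack=[18,9] mem=[0,0,0,0]
After op 16 (*): stack=[162] mem=[0,0,0,0]
After op 17 (RCL M3): stack=[162,0] mem=[0,0,0,0]
After op 18 (pop): stack=[162] mem=[0,0,0,0]

Answer: 0 0 0 0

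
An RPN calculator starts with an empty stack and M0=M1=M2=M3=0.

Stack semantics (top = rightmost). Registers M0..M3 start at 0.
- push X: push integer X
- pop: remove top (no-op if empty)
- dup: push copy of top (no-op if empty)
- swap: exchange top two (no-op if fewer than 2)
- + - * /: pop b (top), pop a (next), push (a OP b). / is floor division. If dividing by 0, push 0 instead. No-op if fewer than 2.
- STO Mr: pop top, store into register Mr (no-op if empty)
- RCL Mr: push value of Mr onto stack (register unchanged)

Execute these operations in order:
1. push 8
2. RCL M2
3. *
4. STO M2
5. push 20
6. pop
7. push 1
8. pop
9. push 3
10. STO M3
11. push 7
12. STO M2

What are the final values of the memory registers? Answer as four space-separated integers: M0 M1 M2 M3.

Answer: 0 0 7 3

Derivation:
After op 1 (push 8): stack=[8] mem=[0,0,0,0]
After op 2 (RCL M2): stack=[8,0] mem=[0,0,0,0]
After op 3 (*): stack=[0] mem=[0,0,0,0]
After op 4 (STO M2): stack=[empty] mem=[0,0,0,0]
After op 5 (push 20): stack=[20] mem=[0,0,0,0]
After op 6 (pop): stack=[empty] mem=[0,0,0,0]
After op 7 (push 1): stack=[1] mem=[0,0,0,0]
After op 8 (pop): stack=[empty] mem=[0,0,0,0]
After op 9 (push 3): stack=[3] mem=[0,0,0,0]
After op 10 (STO M3): stack=[empty] mem=[0,0,0,3]
After op 11 (push 7): stack=[7] mem=[0,0,0,3]
After op 12 (STO M2): stack=[empty] mem=[0,0,7,3]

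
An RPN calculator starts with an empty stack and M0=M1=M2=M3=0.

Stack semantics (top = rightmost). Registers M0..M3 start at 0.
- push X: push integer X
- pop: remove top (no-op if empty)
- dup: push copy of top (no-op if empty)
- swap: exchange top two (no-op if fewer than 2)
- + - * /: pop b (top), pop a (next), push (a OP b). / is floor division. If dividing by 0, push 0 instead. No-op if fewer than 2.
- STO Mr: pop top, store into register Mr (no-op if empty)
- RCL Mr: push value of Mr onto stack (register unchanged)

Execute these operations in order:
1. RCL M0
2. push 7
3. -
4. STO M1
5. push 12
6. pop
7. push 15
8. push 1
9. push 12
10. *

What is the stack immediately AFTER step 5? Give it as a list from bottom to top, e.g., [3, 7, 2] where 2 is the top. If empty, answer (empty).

After op 1 (RCL M0): stack=[0] mem=[0,0,0,0]
After op 2 (push 7): stack=[0,7] mem=[0,0,0,0]
After op 3 (-): stack=[-7] mem=[0,0,0,0]
After op 4 (STO M1): stack=[empty] mem=[0,-7,0,0]
After op 5 (push 12): stack=[12] mem=[0,-7,0,0]

[12]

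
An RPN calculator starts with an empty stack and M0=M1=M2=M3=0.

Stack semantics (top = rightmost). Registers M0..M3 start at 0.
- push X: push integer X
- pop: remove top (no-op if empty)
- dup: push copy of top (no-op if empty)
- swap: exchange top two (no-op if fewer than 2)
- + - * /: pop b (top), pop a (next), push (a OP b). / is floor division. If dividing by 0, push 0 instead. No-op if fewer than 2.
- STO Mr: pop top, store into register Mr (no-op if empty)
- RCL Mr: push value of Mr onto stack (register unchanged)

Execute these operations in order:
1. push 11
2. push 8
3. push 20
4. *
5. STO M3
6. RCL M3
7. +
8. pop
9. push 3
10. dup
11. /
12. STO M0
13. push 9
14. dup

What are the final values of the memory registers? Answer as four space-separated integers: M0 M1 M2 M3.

Answer: 1 0 0 160

Derivation:
After op 1 (push 11): stack=[11] mem=[0,0,0,0]
After op 2 (push 8): stack=[11,8] mem=[0,0,0,0]
After op 3 (push 20): stack=[11,8,20] mem=[0,0,0,0]
After op 4 (*): stack=[11,160] mem=[0,0,0,0]
After op 5 (STO M3): stack=[11] mem=[0,0,0,160]
After op 6 (RCL M3): stack=[11,160] mem=[0,0,0,160]
After op 7 (+): stack=[171] mem=[0,0,0,160]
After op 8 (pop): stack=[empty] mem=[0,0,0,160]
After op 9 (push 3): stack=[3] mem=[0,0,0,160]
After op 10 (dup): stack=[3,3] mem=[0,0,0,160]
After op 11 (/): stack=[1] mem=[0,0,0,160]
After op 12 (STO M0): stack=[empty] mem=[1,0,0,160]
After op 13 (push 9): stack=[9] mem=[1,0,0,160]
After op 14 (dup): stack=[9,9] mem=[1,0,0,160]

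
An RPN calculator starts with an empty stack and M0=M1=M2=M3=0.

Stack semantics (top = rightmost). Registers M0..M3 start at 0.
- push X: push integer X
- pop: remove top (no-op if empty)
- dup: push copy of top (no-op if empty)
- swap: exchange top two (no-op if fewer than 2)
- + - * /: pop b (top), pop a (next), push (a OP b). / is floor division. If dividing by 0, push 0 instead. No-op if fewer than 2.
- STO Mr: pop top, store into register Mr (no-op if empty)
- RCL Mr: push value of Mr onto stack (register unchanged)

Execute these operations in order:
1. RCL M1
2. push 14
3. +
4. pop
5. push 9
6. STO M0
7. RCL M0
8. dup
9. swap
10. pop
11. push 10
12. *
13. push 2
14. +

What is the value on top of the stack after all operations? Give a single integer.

After op 1 (RCL M1): stack=[0] mem=[0,0,0,0]
After op 2 (push 14): stack=[0,14] mem=[0,0,0,0]
After op 3 (+): stack=[14] mem=[0,0,0,0]
After op 4 (pop): stack=[empty] mem=[0,0,0,0]
After op 5 (push 9): stack=[9] mem=[0,0,0,0]
After op 6 (STO M0): stack=[empty] mem=[9,0,0,0]
After op 7 (RCL M0): stack=[9] mem=[9,0,0,0]
After op 8 (dup): stack=[9,9] mem=[9,0,0,0]
After op 9 (swap): stack=[9,9] mem=[9,0,0,0]
After op 10 (pop): stack=[9] mem=[9,0,0,0]
After op 11 (push 10): stack=[9,10] mem=[9,0,0,0]
After op 12 (*): stack=[90] mem=[9,0,0,0]
After op 13 (push 2): stack=[90,2] mem=[9,0,0,0]
After op 14 (+): stack=[92] mem=[9,0,0,0]

Answer: 92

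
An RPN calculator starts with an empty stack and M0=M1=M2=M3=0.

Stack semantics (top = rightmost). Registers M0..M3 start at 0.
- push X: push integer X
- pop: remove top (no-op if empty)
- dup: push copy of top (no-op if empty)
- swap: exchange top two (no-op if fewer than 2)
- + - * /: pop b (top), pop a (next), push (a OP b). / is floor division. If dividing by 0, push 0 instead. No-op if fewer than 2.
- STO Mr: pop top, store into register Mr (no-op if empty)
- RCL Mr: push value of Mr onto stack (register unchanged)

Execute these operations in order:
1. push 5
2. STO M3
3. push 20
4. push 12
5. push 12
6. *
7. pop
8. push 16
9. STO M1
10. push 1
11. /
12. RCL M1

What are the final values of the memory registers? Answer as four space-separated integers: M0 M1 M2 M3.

Answer: 0 16 0 5

Derivation:
After op 1 (push 5): stack=[5] mem=[0,0,0,0]
After op 2 (STO M3): stack=[empty] mem=[0,0,0,5]
After op 3 (push 20): stack=[20] mem=[0,0,0,5]
After op 4 (push 12): stack=[20,12] mem=[0,0,0,5]
After op 5 (push 12): stack=[20,12,12] mem=[0,0,0,5]
After op 6 (*): stack=[20,144] mem=[0,0,0,5]
After op 7 (pop): stack=[20] mem=[0,0,0,5]
After op 8 (push 16): stack=[20,16] mem=[0,0,0,5]
After op 9 (STO M1): stack=[20] mem=[0,16,0,5]
After op 10 (push 1): stack=[20,1] mem=[0,16,0,5]
After op 11 (/): stack=[20] mem=[0,16,0,5]
After op 12 (RCL M1): stack=[20,16] mem=[0,16,0,5]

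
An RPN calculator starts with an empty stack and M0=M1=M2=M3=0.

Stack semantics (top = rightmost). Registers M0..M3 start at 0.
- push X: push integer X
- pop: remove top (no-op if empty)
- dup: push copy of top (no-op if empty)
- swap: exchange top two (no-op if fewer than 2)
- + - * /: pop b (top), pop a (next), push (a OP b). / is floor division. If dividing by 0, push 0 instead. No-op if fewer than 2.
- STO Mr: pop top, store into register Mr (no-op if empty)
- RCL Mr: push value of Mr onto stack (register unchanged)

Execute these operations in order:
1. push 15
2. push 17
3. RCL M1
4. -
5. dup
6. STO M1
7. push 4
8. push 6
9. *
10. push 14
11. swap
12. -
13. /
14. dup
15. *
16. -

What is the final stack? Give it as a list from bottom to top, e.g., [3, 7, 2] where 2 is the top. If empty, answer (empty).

After op 1 (push 15): stack=[15] mem=[0,0,0,0]
After op 2 (push 17): stack=[15,17] mem=[0,0,0,0]
After op 3 (RCL M1): stack=[15,17,0] mem=[0,0,0,0]
After op 4 (-): stack=[15,17] mem=[0,0,0,0]
After op 5 (dup): stack=[15,17,17] mem=[0,0,0,0]
After op 6 (STO M1): stack=[15,17] mem=[0,17,0,0]
After op 7 (push 4): stack=[15,17,4] mem=[0,17,0,0]
After op 8 (push 6): stack=[15,17,4,6] mem=[0,17,0,0]
After op 9 (*): stack=[15,17,24] mem=[0,17,0,0]
After op 10 (push 14): stack=[15,17,24,14] mem=[0,17,0,0]
After op 11 (swap): stack=[15,17,14,24] mem=[0,17,0,0]
After op 12 (-): stack=[15,17,-10] mem=[0,17,0,0]
After op 13 (/): stack=[15,-2] mem=[0,17,0,0]
After op 14 (dup): stack=[15,-2,-2] mem=[0,17,0,0]
After op 15 (*): stack=[15,4] mem=[0,17,0,0]
After op 16 (-): stack=[11] mem=[0,17,0,0]

Answer: [11]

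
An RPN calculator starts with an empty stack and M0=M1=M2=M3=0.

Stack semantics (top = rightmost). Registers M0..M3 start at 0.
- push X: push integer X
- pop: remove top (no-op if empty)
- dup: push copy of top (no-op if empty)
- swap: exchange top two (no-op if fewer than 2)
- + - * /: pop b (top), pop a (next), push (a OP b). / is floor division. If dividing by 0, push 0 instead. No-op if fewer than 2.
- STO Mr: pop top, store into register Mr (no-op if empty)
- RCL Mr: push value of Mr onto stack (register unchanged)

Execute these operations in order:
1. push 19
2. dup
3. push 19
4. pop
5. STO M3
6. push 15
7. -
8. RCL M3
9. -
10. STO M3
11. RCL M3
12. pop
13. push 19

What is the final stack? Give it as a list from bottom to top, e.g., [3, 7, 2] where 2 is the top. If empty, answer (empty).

After op 1 (push 19): stack=[19] mem=[0,0,0,0]
After op 2 (dup): stack=[19,19] mem=[0,0,0,0]
After op 3 (push 19): stack=[19,19,19] mem=[0,0,0,0]
After op 4 (pop): stack=[19,19] mem=[0,0,0,0]
After op 5 (STO M3): stack=[19] mem=[0,0,0,19]
After op 6 (push 15): stack=[19,15] mem=[0,0,0,19]
After op 7 (-): stack=[4] mem=[0,0,0,19]
After op 8 (RCL M3): stack=[4,19] mem=[0,0,0,19]
After op 9 (-): stack=[-15] mem=[0,0,0,19]
After op 10 (STO M3): stack=[empty] mem=[0,0,0,-15]
After op 11 (RCL M3): stack=[-15] mem=[0,0,0,-15]
After op 12 (pop): stack=[empty] mem=[0,0,0,-15]
After op 13 (push 19): stack=[19] mem=[0,0,0,-15]

Answer: [19]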